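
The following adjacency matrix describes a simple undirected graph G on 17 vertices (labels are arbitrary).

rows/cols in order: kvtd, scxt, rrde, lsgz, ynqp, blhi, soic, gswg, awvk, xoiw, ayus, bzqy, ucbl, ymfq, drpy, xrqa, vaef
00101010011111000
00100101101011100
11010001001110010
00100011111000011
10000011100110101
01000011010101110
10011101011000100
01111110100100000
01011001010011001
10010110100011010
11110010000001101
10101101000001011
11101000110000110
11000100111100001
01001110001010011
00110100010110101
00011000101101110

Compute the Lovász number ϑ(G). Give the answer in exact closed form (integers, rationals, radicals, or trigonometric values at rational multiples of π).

deg(xoiw) = 8; N(xoiw) = {kvtd, lsgz, blhi, soic, awvk, ucbl, ymfq, xrqa}.
N(bzqy) = {kvtd, rrde, ynqp, blhi, gswg, ymfq, xrqa, vaef}, |N(bzqy)| = 8.
deg(soic) = 8; N(soic) = {kvtd, lsgz, ynqp, blhi, gswg, xoiw, ayus, drpy}.
deg(ymfq) = 8; N(ymfq) = {kvtd, scxt, blhi, awvk, xoiw, ayus, bzqy, vaef}.
17-vertex 8-regular graph: Paley(17): SR with (k,λ,μ)=(8,3,4).
The 3 distinct eigenvalues: [8.0, 1.56155, -2.56155].
−17·(-sqrt(17)/2 - 1/2) / ((8)−(-sqrt(17)/2 - 1/2)) = sqrt(17) = ϑ(G).
Numerically 4.1231.

sqrt(17)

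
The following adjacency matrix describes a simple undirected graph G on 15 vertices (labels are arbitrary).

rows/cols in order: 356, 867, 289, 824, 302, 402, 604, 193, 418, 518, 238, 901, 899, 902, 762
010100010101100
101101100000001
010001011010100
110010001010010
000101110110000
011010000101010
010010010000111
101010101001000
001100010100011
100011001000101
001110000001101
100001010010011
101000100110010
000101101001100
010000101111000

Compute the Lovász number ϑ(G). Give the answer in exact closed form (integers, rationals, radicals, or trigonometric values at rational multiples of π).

5

deg(901) = 6; N(901) = {356, 402, 193, 238, 902, 762}.
deg(518) = 6; N(518) = {356, 302, 402, 418, 899, 762}.
N(867) = {356, 289, 824, 402, 604, 762}, |N(867)| = 6.
Vertex 356 has 6 neighbors: 867, 824, 193, 518, 901, 899.
G on 15 vertices is 6-regular; this is K(6,2), the Kneser graph.
spec(A) ≈ [6.0, 1.0, -3.0] (distinct, 4 d.p.).
With N=15: ϑ(G) = 15·(-1*(-3))/(6−(-3)) = 5.
= 5.0000000… (decimal).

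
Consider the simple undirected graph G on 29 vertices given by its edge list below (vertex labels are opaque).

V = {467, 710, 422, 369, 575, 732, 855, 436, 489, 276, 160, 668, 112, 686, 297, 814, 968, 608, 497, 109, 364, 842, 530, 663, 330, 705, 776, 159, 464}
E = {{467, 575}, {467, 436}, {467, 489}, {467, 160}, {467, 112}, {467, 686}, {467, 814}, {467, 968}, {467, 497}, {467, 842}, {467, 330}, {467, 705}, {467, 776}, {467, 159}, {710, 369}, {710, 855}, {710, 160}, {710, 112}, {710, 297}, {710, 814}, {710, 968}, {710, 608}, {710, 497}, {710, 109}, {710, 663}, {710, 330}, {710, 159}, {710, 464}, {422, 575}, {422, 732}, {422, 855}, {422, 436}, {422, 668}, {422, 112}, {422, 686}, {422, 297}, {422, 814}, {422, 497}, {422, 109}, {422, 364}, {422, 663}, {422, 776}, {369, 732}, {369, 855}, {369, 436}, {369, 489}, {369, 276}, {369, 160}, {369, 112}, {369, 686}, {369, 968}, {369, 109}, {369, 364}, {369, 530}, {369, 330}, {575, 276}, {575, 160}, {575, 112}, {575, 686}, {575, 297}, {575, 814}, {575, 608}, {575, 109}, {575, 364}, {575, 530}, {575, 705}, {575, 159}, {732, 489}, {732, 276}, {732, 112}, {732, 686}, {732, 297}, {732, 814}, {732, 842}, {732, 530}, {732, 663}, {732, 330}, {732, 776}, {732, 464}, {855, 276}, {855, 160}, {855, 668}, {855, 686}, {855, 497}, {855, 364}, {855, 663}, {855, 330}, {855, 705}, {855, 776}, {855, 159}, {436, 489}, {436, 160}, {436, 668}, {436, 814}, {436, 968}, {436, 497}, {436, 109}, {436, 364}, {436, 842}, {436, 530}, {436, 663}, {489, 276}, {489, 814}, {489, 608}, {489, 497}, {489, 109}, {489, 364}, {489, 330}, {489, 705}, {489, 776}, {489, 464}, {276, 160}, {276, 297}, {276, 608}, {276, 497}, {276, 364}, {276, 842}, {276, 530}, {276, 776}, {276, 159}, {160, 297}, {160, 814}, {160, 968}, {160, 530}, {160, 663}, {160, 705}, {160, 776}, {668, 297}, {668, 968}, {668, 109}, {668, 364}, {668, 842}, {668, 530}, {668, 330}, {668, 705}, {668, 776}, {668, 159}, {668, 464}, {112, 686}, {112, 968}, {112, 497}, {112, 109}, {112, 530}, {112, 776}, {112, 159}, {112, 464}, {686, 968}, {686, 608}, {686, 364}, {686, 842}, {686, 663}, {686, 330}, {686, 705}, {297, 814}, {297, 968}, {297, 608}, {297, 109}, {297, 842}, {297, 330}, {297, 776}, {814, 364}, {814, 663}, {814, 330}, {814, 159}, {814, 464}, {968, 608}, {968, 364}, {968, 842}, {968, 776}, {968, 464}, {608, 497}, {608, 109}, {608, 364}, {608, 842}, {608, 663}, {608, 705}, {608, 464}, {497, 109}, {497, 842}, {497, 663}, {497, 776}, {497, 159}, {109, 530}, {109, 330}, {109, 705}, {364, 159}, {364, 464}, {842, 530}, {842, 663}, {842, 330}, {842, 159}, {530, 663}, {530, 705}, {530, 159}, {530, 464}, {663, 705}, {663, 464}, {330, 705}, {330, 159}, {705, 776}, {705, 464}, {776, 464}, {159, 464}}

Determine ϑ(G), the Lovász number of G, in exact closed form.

N(489) = {467, 369, 732, 436, 276, 814, 608, 497, 109, 364, 330, 705, 776, 464}, |N(489)| = 14.
Vertex 497 has 14 neighbors: 467, 710, 422, 855, 436, 489, 276, 112, 608, 109, 842, 663, 776, 159.
deg(364) = 14; N(364) = {422, 369, 575, 855, 436, 489, 276, 668, 686, 814, 968, 608, 159, 464}.
deg(814) = 14; N(814) = {467, 710, 422, 575, 732, 436, 489, 160, 297, 364, 663, 330, 159, 464}.
Every vertex has degree 14 (N=29); strongly regular (29,14,6,7).
The 3 distinct eigenvalues: [14.0, 2.192582, -3.192582].
ϑ = −N·λ_min/(λ_max−λ_min) = −29·(-sqrt(29)/2 - 1/2)/(14−(-sqrt(29)/2 - 1/2)) = sqrt(29).
ϑ(G) ≈ 5.385164807.

sqrt(29)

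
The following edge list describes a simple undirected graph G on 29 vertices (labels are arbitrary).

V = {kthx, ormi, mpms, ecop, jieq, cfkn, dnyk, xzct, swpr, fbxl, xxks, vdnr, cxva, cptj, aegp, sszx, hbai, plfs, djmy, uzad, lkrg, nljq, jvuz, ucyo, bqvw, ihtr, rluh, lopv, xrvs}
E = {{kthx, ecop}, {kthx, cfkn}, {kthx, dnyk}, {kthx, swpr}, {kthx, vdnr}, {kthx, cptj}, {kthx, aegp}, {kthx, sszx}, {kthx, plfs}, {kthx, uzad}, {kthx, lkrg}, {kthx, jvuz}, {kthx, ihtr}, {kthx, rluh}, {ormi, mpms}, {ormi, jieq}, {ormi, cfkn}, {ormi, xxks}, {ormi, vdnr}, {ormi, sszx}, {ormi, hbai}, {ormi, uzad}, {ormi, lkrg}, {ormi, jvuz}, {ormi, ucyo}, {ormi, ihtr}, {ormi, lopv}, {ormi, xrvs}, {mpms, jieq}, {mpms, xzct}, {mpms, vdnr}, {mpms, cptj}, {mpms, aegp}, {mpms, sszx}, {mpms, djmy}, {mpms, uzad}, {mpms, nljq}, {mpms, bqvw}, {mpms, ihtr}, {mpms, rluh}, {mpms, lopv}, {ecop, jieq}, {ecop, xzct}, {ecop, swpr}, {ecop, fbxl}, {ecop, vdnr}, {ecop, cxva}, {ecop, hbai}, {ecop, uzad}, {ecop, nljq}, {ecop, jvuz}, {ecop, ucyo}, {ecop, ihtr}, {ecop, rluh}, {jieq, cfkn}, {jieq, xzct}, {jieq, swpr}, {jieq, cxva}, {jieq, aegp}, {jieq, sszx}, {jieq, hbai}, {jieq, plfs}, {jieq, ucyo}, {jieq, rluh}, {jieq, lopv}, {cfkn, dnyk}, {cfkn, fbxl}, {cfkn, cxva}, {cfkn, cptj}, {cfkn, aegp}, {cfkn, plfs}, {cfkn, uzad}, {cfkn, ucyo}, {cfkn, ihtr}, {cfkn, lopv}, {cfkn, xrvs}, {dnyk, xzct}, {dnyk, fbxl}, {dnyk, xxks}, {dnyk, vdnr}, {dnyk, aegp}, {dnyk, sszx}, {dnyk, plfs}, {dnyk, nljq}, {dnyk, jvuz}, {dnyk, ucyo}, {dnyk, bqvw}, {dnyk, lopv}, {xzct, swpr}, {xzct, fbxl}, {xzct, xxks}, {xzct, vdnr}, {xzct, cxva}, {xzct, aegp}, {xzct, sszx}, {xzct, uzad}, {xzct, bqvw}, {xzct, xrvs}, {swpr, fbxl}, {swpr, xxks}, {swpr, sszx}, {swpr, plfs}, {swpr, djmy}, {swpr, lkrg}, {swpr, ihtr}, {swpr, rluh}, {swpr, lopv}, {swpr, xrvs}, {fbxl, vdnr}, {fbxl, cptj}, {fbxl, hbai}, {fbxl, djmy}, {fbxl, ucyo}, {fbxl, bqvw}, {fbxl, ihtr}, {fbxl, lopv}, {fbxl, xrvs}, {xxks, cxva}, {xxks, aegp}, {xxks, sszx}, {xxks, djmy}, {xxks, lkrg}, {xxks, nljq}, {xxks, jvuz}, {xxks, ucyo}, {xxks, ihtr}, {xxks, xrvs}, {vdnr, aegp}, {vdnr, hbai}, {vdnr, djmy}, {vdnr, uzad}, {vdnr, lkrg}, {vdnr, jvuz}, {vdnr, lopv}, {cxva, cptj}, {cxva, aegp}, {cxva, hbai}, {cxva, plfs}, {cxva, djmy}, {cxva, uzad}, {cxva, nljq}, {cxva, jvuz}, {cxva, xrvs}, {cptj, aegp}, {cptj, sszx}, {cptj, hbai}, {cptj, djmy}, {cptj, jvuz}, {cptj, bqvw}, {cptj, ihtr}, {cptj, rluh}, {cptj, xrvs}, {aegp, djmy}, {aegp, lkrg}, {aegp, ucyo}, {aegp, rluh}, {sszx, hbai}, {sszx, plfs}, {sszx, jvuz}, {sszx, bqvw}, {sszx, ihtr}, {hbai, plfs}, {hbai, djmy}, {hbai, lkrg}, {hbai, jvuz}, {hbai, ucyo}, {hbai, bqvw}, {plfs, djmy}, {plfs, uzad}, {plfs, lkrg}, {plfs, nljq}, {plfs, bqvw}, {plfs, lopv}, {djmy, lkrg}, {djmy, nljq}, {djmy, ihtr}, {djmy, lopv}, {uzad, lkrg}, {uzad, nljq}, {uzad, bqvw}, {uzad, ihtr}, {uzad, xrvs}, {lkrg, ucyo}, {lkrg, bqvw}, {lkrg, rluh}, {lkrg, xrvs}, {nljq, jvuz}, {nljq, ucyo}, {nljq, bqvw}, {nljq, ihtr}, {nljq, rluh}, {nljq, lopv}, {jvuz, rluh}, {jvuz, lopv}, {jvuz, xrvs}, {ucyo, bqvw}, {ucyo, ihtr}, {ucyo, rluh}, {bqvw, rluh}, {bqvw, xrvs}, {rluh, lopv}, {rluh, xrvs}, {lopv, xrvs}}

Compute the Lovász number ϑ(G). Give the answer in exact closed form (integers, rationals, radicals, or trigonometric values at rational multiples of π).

sqrt(29)

deg(hbai) = 14; N(hbai) = {ormi, ecop, jieq, fbxl, vdnr, cxva, cptj, sszx, plfs, djmy, lkrg, jvuz, ucyo, bqvw}.
N(vdnr) = {kthx, ormi, mpms, ecop, dnyk, xzct, fbxl, aegp, hbai, djmy, uzad, lkrg, jvuz, lopv}, |N(vdnr)| = 14.
Vertex ecop has 14 neighbors: kthx, jieq, xzct, swpr, fbxl, vdnr, cxva, hbai, uzad, nljq, jvuz, ucyo, ihtr, rluh.
deg(uzad) = 14; N(uzad) = {kthx, ormi, mpms, ecop, cfkn, xzct, vdnr, cxva, plfs, lkrg, nljq, bqvw, ihtr, xrvs}.
Regular of degree 14 on 29 vertices: Paley(29): SR with (k,λ,μ)=(14,6,7).
spec(A) ≈ [14.0, 2.193, -3.193] (distinct, 3 d.p.).
Lovász (edge-transitive): ϑ = −29·(-sqrt(29)/2 - 1/2)/((14)−(-sqrt(29)/2 - 1/2)) = sqrt(29).
≈ 5.385164807 (to 9 d.p.).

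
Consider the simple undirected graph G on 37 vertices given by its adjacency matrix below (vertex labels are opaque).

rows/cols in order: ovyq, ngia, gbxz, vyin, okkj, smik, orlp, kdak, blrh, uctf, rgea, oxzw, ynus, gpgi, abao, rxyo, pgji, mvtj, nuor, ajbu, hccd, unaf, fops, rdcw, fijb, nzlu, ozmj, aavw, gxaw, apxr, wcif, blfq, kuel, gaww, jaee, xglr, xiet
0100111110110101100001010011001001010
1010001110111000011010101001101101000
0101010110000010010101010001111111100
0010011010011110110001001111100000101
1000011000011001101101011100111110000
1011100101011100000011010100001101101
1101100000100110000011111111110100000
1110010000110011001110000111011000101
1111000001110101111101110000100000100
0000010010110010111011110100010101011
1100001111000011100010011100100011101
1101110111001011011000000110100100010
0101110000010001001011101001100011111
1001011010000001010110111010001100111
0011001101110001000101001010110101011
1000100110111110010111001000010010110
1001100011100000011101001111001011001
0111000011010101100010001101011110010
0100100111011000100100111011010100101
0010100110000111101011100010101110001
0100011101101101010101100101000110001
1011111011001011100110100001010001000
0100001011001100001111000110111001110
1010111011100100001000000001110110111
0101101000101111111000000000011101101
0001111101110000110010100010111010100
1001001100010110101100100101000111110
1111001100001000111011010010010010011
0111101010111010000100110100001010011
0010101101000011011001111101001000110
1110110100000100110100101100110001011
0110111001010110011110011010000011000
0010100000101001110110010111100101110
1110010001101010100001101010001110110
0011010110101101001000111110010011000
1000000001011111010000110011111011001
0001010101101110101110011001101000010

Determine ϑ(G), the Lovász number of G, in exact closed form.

Vertex ovyq has 18 neighbors: ngia, okkj, smik, orlp, kdak, blrh, rgea, oxzw, gpgi, rxyo, pgji, unaf, rdcw, ozmj, aavw, wcif, gaww, xglr.
deg(mvtj) = 18; N(mvtj) = {ngia, gbxz, vyin, blrh, uctf, oxzw, gpgi, rxyo, pgji, hccd, fijb, nzlu, aavw, apxr, wcif, blfq, kuel, xglr}.
Vertex ynus has 18 neighbors: ngia, vyin, okkj, smik, oxzw, rxyo, nuor, hccd, unaf, fops, fijb, aavw, gxaw, kuel, gaww, jaee, xglr, xiet.
deg(orlp) = 18; N(orlp) = {ovyq, ngia, vyin, okkj, rgea, gpgi, abao, hccd, unaf, fops, rdcw, fijb, nzlu, ozmj, aavw, gxaw, apxr, blfq}.
deg(v) = 18 for all v (|V|=37); strongly regular (37,18,8,9).
Distinct eigenvalues (to 4 d.p.): [18.0, 2.5414, -3.5414].
Lovász (edge-transitive): ϑ = −37·(-sqrt(37)/2 - 1/2)/((18)−(-sqrt(37)/2 - 1/2)) = sqrt(37).
ϑ(G) ≈ 6.082763.

sqrt(37)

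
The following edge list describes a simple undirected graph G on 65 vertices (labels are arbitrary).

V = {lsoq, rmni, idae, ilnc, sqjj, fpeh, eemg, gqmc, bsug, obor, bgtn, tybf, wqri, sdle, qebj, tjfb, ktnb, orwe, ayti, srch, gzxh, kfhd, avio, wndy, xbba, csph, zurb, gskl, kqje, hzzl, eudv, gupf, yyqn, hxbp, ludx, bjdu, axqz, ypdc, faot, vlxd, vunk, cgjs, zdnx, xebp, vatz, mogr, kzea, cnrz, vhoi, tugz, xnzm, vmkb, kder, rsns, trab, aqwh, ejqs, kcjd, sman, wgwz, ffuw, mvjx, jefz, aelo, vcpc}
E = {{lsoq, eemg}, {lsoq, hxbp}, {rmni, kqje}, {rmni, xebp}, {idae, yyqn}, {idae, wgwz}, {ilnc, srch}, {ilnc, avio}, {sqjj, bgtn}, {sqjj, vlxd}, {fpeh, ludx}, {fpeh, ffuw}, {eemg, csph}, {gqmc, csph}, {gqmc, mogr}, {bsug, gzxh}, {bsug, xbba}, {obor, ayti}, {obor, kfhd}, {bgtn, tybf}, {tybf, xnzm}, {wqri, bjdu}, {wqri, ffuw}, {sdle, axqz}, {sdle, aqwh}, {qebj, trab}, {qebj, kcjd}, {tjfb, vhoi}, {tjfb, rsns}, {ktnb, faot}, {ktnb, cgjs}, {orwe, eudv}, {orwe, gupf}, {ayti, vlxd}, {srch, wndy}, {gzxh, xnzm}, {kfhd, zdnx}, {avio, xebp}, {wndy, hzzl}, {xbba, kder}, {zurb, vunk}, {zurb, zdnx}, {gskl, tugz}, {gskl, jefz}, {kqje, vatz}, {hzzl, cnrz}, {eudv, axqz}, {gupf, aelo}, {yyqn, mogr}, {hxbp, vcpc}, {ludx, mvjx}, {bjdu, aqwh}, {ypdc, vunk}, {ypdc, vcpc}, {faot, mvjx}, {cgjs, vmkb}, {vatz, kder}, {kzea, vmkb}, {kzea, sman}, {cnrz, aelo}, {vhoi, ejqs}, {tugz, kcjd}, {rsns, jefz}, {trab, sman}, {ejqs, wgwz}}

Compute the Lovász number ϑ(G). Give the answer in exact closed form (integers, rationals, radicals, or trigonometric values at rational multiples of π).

65*cos(pi/65)/(cos(pi/65) + 1)

deg(tjfb) = 2; N(tjfb) = {vhoi, rsns}.
N(vcpc) = {hxbp, ypdc}, |N(vcpc)| = 2.
N(bjdu) = {wqri, aqwh}, |N(bjdu)| = 2.
Vertex kzea has 2 neighbors: vmkb, sman.
deg(v) = 2 for all v (|V|=65); a single 65-cycle (edge-transitive).
The 33 distinct eigenvalues: [2.0, 1.9907, 1.9627, 1.9165, 1.8523, 1.7709, 1.6729, 1.5593, 1.4312, 1.2897, 1.1361, 0.972, 0.7987, 0.618, 0.4316, 0.2411, 0.0483, -0.1449, -0.3367, -0.5254, -0.7092, -0.8864, -1.0553, -1.2143, -1.362, -1.497, -1.618, -1.7239, -1.8137, -1.8866, -1.9419, -1.979, -1.9977].
With N=65: ϑ(G) = 65·(-(-1)*2*cos(pi/65))/(2−(-2*cos(pi/65))) = 65*cos(pi/65)/(cos(pi/65) + 1).
= 32.4810126… (decimal).
32 ≤ 65*cos(pi/65)/(cos(pi/65) + 1) ≤ 33: both strict.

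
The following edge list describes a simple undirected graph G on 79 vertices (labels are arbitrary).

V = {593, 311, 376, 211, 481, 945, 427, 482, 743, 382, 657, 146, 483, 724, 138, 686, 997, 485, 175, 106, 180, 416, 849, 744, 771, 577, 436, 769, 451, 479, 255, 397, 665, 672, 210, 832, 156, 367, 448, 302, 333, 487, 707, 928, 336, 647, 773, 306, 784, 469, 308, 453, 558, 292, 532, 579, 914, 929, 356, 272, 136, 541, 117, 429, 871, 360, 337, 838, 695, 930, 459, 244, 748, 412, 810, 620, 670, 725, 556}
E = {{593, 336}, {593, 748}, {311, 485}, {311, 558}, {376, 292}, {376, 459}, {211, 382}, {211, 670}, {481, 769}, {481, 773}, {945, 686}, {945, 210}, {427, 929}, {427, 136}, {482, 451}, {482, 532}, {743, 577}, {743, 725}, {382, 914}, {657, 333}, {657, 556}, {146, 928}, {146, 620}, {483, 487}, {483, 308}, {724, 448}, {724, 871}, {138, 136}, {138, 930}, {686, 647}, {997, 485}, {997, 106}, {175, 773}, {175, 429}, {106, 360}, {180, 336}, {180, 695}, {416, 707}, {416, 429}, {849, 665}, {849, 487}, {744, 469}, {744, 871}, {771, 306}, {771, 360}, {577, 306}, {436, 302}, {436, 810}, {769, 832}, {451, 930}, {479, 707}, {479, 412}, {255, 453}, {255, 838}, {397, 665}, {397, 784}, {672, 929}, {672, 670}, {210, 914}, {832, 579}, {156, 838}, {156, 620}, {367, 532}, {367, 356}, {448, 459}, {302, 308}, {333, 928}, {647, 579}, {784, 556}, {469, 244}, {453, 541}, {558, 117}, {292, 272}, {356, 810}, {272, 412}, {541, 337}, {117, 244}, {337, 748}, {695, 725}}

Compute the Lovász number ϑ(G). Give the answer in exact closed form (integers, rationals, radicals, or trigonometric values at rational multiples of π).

deg(838) = 2; N(838) = {255, 156}.
Vertex 707 has 2 neighbors: 416, 479.
deg(481) = 2; N(481) = {769, 773}.
Vertex 436 has 2 neighbors: 302, 810.
Every vertex has degree 2 (N=79); this is C_{79}, the 79-cycle.
Distinct eigenvalues (to 6 d.p.): [2.0, 1.993678, 1.974751, 1.943339, 1.89964, 1.843932, 1.776565, 1.697967, 1.608633, 1.509129, 1.400084, 1.282187, 1.156184, 1.022871, 0.883091, 0.737728, 0.587701, 0.433958, 0.277471, 0.11923, -0.039764, -0.198508, -0.355996, -0.511233, -0.663239, -0.811051, -0.953735, -1.09039, -1.22015, -1.342197, -1.455758, -1.560115, -1.654608, -1.738641, -1.811681, -1.873267, -1.92301, -1.960595, -1.985784, -1.998419].
With N=79: ϑ(G) = 79·(-(-1)*2*cos(pi/79))/(2−(-2*cos(pi/79))) = 79*cos(pi/79)/(cos(pi/79) + 1).
Numerically 39.484379420.
Sandwich: α(G)=39 ≤ ϑ(G)=79*cos(pi/79)/(cos(pi/79) + 1) ≤ χ(Ḡ)=40 (both strict).

79*cos(pi/79)/(cos(pi/79) + 1)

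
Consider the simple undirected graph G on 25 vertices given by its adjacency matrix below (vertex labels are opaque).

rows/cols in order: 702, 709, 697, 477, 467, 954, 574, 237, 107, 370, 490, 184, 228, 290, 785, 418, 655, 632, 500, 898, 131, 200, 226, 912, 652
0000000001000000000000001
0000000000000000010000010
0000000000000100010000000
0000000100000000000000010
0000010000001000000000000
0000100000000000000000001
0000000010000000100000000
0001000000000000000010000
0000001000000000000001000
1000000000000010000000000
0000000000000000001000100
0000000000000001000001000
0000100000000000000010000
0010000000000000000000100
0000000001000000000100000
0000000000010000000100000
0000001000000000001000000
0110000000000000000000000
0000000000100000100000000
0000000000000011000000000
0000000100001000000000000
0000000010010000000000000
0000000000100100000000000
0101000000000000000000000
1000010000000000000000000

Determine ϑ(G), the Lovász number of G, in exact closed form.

25*cos(pi/25)/(cos(pi/25) + 1)

N(785) = {370, 898}, |N(785)| = 2.
Vertex 290 has 2 neighbors: 697, 226.
N(954) = {467, 652}, |N(954)| = 2.
deg(655) = 2; N(655) = {574, 500}.
2-regular, N=25; the odd cycle C_{25}.
A has 13 distinct eigenvalues ≈ [2.0, 1.93717, 1.75261, 1.45794, 1.07165, 0.61803, 0.12558, -0.37476, -0.85156, -1.27485, -1.61803, -1.85955, -1.98423].
ϑ = −N·λ_min/(λ_max−λ_min) = −25·(-2*cos(pi/25))/(2−(-2*cos(pi/25))) = 25*cos(pi/25)/(cos(pi/25) + 1).
≈ 12.45052181 (to 8 d.p.).
12 ≤ 25*cos(pi/25)/(cos(pi/25) + 1) ≤ 13: both strict.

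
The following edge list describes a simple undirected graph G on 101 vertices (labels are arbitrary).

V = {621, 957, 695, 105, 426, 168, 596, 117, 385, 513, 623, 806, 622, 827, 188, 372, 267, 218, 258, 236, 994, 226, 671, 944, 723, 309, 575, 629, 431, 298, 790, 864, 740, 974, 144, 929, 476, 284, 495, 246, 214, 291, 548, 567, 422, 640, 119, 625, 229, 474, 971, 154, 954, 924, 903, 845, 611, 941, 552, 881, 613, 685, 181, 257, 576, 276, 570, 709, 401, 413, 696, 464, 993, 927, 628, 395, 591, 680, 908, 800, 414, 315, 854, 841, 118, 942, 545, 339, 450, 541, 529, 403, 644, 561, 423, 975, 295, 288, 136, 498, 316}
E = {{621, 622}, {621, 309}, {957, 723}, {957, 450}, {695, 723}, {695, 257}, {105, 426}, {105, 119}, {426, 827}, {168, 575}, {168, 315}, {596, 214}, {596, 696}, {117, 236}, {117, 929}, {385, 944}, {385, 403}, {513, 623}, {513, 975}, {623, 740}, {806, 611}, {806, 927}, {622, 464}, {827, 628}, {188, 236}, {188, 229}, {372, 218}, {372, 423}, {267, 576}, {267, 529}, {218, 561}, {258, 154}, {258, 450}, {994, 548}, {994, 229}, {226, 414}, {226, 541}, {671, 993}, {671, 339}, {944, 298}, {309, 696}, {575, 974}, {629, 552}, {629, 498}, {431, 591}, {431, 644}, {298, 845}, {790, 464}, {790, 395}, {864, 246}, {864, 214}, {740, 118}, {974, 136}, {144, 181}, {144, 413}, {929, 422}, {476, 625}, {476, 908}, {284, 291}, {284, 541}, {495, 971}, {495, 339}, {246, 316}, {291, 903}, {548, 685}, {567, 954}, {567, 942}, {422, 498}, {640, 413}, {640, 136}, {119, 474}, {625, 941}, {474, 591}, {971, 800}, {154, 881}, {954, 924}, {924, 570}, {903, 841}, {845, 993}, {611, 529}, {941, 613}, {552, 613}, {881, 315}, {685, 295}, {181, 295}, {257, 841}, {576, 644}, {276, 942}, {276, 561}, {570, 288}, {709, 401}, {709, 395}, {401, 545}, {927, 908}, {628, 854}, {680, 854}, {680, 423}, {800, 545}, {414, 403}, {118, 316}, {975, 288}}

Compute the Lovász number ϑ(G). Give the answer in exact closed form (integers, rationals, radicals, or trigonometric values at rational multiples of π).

Vertex 881 has 2 neighbors: 154, 315.
deg(974) = 2; N(974) = {575, 136}.
Vertex 628 has 2 neighbors: 827, 854.
Vertex 385 has 2 neighbors: 944, 403.
101-vertex 2-regular graph: this is C_{101}, the 101-cycle.
spec(A) ≈ [2.0, 1.99613, 1.98454, 1.96527, 1.9384, 1.90403, 1.86229, 1.81335, 1.75739, 1.69463, 1.62532, 1.54971, 1.46812, 1.38084, 1.28822, 1.19062, 1.08841, 0.98199, 0.87177, 0.75818, 0.64165, 0.52264, 0.40161, 0.27903, 0.15537, 0.0311, -0.09328, -0.2173, -0.34049, -0.46235, -0.58243, -0.70025, -0.81537, -0.92733, -1.0357, -1.14006, -1.24002, -1.33518, -1.42517, -1.50965, -1.58828, -1.66078, -1.72684, -1.78623, -1.83871, -1.88407, -1.92214, -1.95278, -1.97586, -1.9913, -1.99903] (distinct, 5 d.p.).
Lovász: ϑ = −101(-2*cos(pi/101))/(2+-(-1)*2*cos(pi/101)) = 101*cos(pi/101)/(cos(pi/101) + 1).
= 50.4878… (decimal).
α=50, χ(Ḡ)=51; ϑ=101*cos(pi/101)/(cos(pi/101) + 1) lies between (both strict).

101*cos(pi/101)/(cos(pi/101) + 1)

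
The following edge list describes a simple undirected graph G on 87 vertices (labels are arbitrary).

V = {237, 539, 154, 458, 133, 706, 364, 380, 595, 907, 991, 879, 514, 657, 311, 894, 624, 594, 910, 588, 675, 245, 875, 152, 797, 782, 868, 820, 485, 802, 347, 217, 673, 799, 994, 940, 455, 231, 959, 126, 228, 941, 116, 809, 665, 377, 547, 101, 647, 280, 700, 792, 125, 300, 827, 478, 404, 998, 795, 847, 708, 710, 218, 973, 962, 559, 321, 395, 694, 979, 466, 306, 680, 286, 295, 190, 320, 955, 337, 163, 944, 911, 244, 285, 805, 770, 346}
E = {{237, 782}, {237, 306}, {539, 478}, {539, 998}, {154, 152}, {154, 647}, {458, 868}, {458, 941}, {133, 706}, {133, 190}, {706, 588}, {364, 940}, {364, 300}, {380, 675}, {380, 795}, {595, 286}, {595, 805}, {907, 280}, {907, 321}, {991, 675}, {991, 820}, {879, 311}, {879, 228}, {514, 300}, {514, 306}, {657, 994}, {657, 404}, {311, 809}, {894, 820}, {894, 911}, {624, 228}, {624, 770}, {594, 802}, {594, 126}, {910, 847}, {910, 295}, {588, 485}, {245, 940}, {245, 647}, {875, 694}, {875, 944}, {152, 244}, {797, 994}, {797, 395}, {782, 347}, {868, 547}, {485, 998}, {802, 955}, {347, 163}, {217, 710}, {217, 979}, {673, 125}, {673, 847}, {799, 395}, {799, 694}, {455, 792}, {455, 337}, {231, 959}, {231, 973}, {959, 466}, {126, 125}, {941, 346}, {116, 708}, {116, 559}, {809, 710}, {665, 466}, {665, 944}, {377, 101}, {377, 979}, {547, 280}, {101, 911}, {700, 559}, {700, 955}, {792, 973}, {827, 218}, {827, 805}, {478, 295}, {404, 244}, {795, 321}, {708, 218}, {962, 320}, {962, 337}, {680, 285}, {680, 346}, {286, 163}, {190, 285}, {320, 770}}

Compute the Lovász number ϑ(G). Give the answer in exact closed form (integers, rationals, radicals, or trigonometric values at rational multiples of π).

87*cos(pi/87)/(cos(pi/87) + 1)

Vertex 466 has 2 neighbors: 959, 665.
N(894) = {820, 911}, |N(894)| = 2.
Vertex 792 has 2 neighbors: 455, 973.
N(994) = {657, 797}, |N(994)| = 2.
87-vertex 2-regular graph: the odd cycle C_{87}.
Distinct eigenvalues (to 3 d.p.): [2.0, 1.995, 1.979, 1.953, 1.917, 1.871, 1.815, 1.75, 1.675, 1.592, 1.501, 1.401, 1.295, 1.181, 1.062, 0.937, 0.807, 0.673, 0.535, 0.395, 0.252, 0.108, -0.036, -0.18, -0.324, -0.465, -0.604, -0.74, -0.872, -1.0, -1.122, -1.239, -1.349, -1.452, -1.547, -1.635, -1.714, -1.784, -1.844, -1.895, -1.936, -1.967, -1.988, -1.999].
−87·(-2*cos(pi/87)) / ((2)−(-2*cos(pi/87))) = 87*cos(pi/87)/(cos(pi/87) + 1) = ϑ(G).
Numerically 43.4858165.
Sandwich: α(G)=43 ≤ ϑ(G)=87*cos(pi/87)/(cos(pi/87) + 1) ≤ χ(Ḡ)=44 (both strict).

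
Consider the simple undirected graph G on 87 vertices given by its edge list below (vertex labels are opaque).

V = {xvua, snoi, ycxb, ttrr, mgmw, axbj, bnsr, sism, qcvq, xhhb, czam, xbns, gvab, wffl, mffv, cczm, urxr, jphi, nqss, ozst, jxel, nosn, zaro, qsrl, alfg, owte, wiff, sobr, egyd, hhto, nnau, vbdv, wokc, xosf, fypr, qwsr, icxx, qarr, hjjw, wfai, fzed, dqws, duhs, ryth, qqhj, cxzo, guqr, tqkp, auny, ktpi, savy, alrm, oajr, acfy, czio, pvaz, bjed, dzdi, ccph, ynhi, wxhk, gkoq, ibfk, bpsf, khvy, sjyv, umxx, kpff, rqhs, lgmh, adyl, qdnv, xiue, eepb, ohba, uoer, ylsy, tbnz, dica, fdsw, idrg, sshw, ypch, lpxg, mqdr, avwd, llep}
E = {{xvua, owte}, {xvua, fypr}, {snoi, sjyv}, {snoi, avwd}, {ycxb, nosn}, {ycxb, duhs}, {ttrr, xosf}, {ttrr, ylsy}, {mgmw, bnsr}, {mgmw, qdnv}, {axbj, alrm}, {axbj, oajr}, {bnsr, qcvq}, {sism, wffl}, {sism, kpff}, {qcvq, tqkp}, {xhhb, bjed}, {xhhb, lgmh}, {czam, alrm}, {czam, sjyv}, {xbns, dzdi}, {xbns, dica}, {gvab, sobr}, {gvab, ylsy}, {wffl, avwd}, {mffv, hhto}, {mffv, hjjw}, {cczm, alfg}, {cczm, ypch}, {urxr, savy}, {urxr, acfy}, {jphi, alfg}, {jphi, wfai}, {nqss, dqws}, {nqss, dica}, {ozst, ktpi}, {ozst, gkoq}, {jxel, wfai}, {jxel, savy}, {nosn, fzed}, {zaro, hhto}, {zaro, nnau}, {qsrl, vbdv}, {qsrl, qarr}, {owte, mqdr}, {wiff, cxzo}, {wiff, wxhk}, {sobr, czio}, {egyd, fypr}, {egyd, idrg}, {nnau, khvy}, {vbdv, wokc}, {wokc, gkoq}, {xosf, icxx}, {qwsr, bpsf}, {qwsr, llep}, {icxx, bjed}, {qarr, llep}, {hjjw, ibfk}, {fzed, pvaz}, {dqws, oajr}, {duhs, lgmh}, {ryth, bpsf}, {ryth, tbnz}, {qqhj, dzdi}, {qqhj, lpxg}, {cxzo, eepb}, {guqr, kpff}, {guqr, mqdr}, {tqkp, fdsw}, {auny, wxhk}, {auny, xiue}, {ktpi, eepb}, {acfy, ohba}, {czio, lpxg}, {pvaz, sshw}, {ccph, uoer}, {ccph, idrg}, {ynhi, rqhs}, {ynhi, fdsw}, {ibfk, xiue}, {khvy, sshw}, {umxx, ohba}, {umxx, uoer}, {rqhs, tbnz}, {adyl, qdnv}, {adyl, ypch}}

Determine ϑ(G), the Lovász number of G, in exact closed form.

Vertex xbns has 2 neighbors: dzdi, dica.
Vertex bjed has 2 neighbors: xhhb, icxx.
deg(tqkp) = 2; N(tqkp) = {qcvq, fdsw}.
Vertex ryth has 2 neighbors: bpsf, tbnz.
deg(v) = 2 for all v (|V|=87); connected 2-regular on 87 ⇒ C_{87}.
The 44 distinct eigenvalues: [2.0, 1.9948, 1.9792, 1.9532, 1.9171, 1.871, 1.8152, 1.7498, 1.6754, 1.5922, 1.5007, 1.4014, 1.2948, 1.1814, 1.0619, 0.9368, 0.8069, 0.6727, 0.5351, 0.3946, 0.2521, 0.1083, -0.0361, -0.1803, -0.3236, -0.4651, -0.6043, -0.7403, -0.8724, -1.0, -1.1224, -1.2389, -1.349, -1.452, -1.5475, -1.6348, -1.7137, -1.7836, -1.8443, -1.8953, -1.9364, -1.9675, -1.9883, -1.9987].
ϑ = −N·λ_min/(λ_max−λ_min) = −87·(-2*cos(pi/87))/(2−(-2*cos(pi/87))) = 87*cos(pi/87)/(cos(pi/87) + 1).
≈ 43.48582 (to 5 d.p.).
Check 43 ≤ 87*cos(pi/87)/(cos(pi/87) + 1) ≤ 44: both strict.

87*cos(pi/87)/(cos(pi/87) + 1)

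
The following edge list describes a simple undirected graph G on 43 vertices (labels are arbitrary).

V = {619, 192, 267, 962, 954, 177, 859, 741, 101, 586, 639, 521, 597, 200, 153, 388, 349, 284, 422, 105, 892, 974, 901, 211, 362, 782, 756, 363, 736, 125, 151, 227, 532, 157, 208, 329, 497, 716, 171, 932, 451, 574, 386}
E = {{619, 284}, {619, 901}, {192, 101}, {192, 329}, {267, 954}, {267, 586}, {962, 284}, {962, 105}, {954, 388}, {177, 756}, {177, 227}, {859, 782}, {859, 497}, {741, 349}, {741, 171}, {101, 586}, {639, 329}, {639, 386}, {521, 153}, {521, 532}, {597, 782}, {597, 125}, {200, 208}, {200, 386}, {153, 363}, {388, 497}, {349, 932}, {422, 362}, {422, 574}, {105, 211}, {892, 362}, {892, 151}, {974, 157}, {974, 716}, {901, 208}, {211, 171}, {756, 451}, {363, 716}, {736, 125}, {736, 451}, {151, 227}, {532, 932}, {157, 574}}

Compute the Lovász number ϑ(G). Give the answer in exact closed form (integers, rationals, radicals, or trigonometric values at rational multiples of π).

43*cos(pi/43)/(cos(pi/43) + 1)

Vertex 901 has 2 neighbors: 619, 208.
deg(362) = 2; N(362) = {422, 892}.
Vertex 736 has 2 neighbors: 125, 451.
Vertex 388 has 2 neighbors: 954, 497.
2-regular, N=43; the odd cycle C_{43}.
The 22 distinct eigenvalues: [2.0, 1.978687, 1.915201, 1.810896, 1.667996, 1.489544, 1.279346, 1.041881, 0.782209, 0.505867, 0.218742, -0.073044, -0.363274, -0.645761, -0.914485, -1.163718, -1.388148, -1.582993, -1.744099, -1.868032, -1.952152, -1.994665].
−43·(-2*cos(pi/43)) / ((2)−(-2*cos(pi/43))) = 43*cos(pi/43)/(cos(pi/43) + 1) = ϑ(G).
ϑ(G) ≈ 21.47128.
α=21, χ(Ḡ)=22; ϑ=43*cos(pi/43)/(cos(pi/43) + 1) lies between (both strict).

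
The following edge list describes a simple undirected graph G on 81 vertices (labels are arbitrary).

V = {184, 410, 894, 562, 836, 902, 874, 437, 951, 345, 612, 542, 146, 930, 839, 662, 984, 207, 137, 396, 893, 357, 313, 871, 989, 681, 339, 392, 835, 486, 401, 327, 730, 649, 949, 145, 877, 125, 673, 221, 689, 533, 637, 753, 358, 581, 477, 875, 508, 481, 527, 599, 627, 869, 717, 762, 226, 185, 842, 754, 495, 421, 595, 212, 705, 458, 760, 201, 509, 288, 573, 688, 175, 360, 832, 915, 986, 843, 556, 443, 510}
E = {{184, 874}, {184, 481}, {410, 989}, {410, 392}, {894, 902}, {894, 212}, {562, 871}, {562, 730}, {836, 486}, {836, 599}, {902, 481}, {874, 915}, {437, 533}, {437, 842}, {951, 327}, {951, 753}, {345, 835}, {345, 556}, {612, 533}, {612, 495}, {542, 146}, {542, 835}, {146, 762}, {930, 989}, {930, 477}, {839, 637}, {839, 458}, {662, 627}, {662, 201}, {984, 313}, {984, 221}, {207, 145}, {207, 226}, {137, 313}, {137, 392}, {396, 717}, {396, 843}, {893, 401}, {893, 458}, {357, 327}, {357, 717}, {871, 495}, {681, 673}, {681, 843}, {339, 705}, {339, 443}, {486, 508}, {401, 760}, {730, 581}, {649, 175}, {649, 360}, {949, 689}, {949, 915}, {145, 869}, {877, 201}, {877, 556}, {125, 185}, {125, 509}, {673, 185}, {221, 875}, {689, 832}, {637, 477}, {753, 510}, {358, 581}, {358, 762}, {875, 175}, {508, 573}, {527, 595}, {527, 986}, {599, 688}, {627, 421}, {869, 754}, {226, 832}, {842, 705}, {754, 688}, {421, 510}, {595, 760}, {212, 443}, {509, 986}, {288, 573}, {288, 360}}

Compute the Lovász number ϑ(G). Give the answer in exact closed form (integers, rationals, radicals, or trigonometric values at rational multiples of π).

81*cos(pi/81)/(cos(pi/81) + 1)

deg(313) = 2; N(313) = {984, 137}.
Vertex 481 has 2 neighbors: 184, 902.
N(221) = {984, 875}, |N(221)| = 2.
deg(185) = 2; N(185) = {125, 673}.
G on 81 vertices is 2-regular; the odd cycle C_{81}.
Distinct eigenvalues (to 6 d.p.): [2.0, 1.993986, 1.97598, 1.94609, 1.904496, 1.851448, 1.787265, 1.712334, 1.627104, 1.532089, 1.427859, 1.315043, 1.194317, 1.066409, 0.932087, 0.79216, 0.647468, 0.498882, 0.347296, 0.193622, 0.038783, -0.11629, -0.270663, -0.423408, -0.573606, -0.720355, -0.862772, -1.0, -1.131214, -1.255624, -1.372483, -1.481088, -1.580785, -1.670976, -1.751116, -1.820726, -1.879385, -1.926742, -1.962511, -1.986477, -1.998496].
−81·(-2*cos(pi/81)) / ((2)−(-2*cos(pi/81))) = 81*cos(pi/81)/(cos(pi/81) + 1) = ϑ(G).
ϑ(G) ≈ 40.484765.
Lovász sandwich 40 ≤ 81*cos(pi/81)/(cos(pi/81) + 1) ≤ 41: both strict.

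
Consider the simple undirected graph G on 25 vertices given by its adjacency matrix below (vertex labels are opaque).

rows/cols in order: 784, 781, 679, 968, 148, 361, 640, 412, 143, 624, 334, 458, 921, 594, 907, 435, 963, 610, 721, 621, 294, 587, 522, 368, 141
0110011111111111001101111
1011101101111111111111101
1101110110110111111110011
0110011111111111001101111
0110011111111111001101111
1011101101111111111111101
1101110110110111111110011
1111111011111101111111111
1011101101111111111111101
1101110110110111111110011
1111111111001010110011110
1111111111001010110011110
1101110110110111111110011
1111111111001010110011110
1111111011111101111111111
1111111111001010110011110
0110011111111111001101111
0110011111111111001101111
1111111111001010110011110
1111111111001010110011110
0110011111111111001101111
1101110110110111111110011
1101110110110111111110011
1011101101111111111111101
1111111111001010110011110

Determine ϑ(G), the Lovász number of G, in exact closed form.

7

N(334) = {784, 781, 679, 968, 148, 361, 640, 412, 143, 624, 921, 907, 963, 610, 294, 587, 522, 368}, |N(334)| = 18.
Vertex 148 has 19 neighbors: 781, 679, 361, 640, 412, 143, 624, 334, 458, 921, 594, 907, 435, 721, 621, 587, 522, 368, 141.
deg(624) = 19; N(624) = {784, 781, 968, 148, 361, 412, 143, 334, 458, 594, 907, 435, 963, 610, 721, 621, 294, 368, 141}.
deg(784) = 19; N(784) = {781, 679, 361, 640, 412, 143, 624, 334, 458, 921, 594, 907, 435, 721, 621, 587, 522, 368, 141}.
G = K_{7,6,6,4,2}: α = 7 = χ(Ḡ), so ϑ = 7.
= 7.0000000… (decimal).
α=7, χ(Ḡ)=7; ϑ=7 lies between (collapsed).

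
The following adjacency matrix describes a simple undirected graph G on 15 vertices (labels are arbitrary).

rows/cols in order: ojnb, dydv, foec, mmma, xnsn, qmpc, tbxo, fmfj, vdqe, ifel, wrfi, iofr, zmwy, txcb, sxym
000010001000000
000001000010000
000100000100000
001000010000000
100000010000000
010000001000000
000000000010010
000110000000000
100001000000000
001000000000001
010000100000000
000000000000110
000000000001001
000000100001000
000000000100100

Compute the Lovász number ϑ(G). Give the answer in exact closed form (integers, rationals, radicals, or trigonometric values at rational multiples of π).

deg(tbxo) = 2; N(tbxo) = {wrfi, txcb}.
Vertex zmwy has 2 neighbors: iofr, sxym.
deg(fmfj) = 2; N(fmfj) = {mmma, xnsn}.
Vertex ifel has 2 neighbors: foec, sxym.
Regular of degree 2 on 15 vertices: this is C_{15}, the 15-cycle.
Distinct eigenvalues (to 3 d.p.): [2.0, 1.827, 1.338, 0.618, -0.209, -1.0, -1.618, -1.956].
λ_max=2, λ_min=-2*cos(pi/15); ϑ = −15·λ_min/(λ_max−λ_min) = 15*cos(pi/15)/(cos(pi/15) + 1).
ϑ(G) ≈ 7.41714825.
Sandwich: α(G)=7 ≤ ϑ(G)=15*cos(pi/15)/(cos(pi/15) + 1) ≤ χ(Ḡ)=8 (both strict).

15*cos(pi/15)/(cos(pi/15) + 1)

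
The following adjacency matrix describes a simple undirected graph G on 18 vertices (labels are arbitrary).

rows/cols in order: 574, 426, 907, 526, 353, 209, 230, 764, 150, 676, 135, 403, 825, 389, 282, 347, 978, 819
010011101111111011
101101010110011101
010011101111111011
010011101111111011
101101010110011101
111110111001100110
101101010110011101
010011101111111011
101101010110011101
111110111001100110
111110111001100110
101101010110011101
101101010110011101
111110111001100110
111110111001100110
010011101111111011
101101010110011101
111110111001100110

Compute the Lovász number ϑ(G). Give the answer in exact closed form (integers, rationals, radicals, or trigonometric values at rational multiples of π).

deg(819) = 12; N(819) = {574, 426, 907, 526, 353, 230, 764, 150, 403, 825, 347, 978}.
Vertex 150 has 11 neighbors: 574, 907, 526, 209, 764, 676, 135, 389, 282, 347, 819.
N(209) = {574, 426, 907, 526, 353, 230, 764, 150, 403, 825, 347, 978}, |N(209)| = 12.
deg(574) = 13; N(574) = {426, 353, 209, 230, 150, 676, 135, 403, 825, 389, 282, 978, 819}.
Complete multipartite on [7, 6, 5]: sandwich collapses at ϑ=7.
Numerically 7.00000000.
7 ≤ 7 ≤ 7: collapsed.

7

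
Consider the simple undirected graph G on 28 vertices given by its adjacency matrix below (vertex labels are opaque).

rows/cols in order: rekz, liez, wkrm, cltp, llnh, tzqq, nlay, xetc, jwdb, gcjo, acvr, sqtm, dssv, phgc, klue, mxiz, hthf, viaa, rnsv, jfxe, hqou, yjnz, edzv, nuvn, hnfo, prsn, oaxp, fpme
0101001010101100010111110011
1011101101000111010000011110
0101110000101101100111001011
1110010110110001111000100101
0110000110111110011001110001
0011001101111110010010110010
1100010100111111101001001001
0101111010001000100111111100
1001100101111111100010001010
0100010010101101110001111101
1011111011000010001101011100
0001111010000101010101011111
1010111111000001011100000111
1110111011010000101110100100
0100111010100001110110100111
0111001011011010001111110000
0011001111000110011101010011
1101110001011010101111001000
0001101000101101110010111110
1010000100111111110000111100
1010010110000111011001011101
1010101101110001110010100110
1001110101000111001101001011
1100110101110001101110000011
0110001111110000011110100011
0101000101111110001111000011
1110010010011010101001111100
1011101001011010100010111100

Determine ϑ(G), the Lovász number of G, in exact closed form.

deg(sqtm) = 15; N(sqtm) = {cltp, llnh, tzqq, nlay, jwdb, phgc, mxiz, viaa, jfxe, yjnz, nuvn, hnfo, prsn, oaxp, fpme}.
N(nlay) = {rekz, liez, tzqq, xetc, acvr, sqtm, dssv, phgc, klue, mxiz, hthf, rnsv, yjnz, hnfo, fpme}, |N(nlay)| = 15.
N(gcjo) = {liez, tzqq, jwdb, acvr, dssv, phgc, mxiz, hthf, viaa, yjnz, edzv, nuvn, hnfo, prsn, fpme}, |N(gcjo)| = 15.
Vertex liez has 15 neighbors: rekz, wkrm, cltp, llnh, nlay, xetc, gcjo, phgc, klue, mxiz, viaa, nuvn, hnfo, prsn, oaxp.
G on 28 vertices is 15-regular; Kneser K(8,2) on C(8,2)=28 vertices.
spec(A) ≈ [15.0, 1.0, -5.0] (distinct, 6 d.p.).
Lovász: ϑ = −28(-5)/(15+-1*(-5)) = 7.
= 7.000000000… (decimal).

7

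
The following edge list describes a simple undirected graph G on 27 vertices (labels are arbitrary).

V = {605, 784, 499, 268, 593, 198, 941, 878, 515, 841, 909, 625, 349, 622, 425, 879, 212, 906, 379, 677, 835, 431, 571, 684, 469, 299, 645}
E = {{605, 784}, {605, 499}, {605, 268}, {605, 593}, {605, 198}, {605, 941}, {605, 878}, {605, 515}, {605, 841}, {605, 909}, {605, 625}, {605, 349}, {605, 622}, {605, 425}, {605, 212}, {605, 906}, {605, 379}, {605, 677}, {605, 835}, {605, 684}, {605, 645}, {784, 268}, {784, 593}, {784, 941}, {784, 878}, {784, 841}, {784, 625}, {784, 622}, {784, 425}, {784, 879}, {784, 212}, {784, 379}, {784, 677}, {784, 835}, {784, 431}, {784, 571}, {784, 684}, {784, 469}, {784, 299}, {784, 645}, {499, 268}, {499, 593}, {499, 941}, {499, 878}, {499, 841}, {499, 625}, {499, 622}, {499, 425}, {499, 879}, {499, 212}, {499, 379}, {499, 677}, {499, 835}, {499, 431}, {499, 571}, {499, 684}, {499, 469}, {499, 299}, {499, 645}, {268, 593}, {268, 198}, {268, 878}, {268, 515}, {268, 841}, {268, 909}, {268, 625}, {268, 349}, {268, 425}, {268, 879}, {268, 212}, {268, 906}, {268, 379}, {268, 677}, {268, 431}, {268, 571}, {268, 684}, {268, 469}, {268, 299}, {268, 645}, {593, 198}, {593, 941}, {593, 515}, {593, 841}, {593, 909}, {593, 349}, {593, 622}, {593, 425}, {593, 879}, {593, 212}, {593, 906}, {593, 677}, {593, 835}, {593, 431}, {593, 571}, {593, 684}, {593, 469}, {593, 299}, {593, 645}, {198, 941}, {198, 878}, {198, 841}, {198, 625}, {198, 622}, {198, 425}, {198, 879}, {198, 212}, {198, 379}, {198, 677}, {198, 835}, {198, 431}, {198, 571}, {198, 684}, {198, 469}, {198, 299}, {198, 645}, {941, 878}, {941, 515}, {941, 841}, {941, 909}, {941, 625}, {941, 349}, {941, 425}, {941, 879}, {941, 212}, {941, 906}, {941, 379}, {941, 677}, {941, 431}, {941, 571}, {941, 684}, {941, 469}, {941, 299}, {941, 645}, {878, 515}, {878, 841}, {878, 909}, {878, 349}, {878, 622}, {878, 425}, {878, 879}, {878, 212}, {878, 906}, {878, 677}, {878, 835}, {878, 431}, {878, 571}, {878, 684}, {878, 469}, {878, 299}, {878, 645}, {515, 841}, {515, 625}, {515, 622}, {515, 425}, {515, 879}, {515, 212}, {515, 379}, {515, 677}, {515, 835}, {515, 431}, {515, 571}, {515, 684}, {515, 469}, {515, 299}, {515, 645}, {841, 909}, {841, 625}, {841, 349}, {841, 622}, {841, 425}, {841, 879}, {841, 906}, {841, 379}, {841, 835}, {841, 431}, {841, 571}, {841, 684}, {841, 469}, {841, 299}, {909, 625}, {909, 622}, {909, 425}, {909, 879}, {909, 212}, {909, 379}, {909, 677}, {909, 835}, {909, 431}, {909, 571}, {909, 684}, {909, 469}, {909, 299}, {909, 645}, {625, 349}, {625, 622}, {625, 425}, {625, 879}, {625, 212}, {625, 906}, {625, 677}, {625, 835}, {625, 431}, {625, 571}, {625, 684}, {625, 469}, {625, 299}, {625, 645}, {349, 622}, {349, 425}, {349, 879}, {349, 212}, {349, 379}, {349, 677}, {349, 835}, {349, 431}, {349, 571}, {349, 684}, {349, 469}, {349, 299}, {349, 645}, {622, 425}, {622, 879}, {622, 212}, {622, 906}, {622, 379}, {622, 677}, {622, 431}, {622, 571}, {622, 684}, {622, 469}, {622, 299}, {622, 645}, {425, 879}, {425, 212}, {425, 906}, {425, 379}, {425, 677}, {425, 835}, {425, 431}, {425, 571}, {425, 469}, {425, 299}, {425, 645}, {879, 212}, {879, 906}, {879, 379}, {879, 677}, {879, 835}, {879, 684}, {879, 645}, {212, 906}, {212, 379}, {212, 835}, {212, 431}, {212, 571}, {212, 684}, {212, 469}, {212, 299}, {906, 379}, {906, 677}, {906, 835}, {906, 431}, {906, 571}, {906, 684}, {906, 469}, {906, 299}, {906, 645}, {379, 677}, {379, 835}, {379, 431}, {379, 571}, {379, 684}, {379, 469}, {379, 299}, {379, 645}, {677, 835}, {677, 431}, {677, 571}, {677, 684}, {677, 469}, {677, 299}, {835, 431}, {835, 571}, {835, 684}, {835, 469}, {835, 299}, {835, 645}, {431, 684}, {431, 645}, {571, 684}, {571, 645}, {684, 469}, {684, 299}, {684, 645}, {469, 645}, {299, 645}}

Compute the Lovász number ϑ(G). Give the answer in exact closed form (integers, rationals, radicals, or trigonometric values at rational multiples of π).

7

Vertex 571 has 21 neighbors: 784, 499, 268, 593, 198, 941, 878, 515, 841, 909, 625, 349, 622, 425, 212, 906, 379, 677, 835, 684, 645.
deg(835) = 23; N(835) = {605, 784, 499, 593, 198, 878, 515, 841, 909, 625, 349, 425, 879, 212, 906, 379, 677, 431, 571, 684, 469, 299, 645}.
Vertex 425 has 25 neighbors: 605, 784, 499, 268, 593, 198, 941, 878, 515, 841, 909, 625, 349, 622, 879, 212, 906, 379, 677, 835, 431, 571, 469, 299, 645.
N(469) = {784, 499, 268, 593, 198, 941, 878, 515, 841, 909, 625, 349, 622, 425, 212, 906, 379, 677, 835, 684, 645}, |N(469)| = 21.
G = K_{7,6,4,4,4,2}: α = 7 = χ(Ḡ), so ϑ = 7.
Numerically 7.00000000.
Check 7 ≤ 7 ≤ 7: collapsed.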